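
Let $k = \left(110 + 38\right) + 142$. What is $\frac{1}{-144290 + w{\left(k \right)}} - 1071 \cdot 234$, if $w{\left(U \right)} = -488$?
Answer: $- \frac{36283393693}{144778} \approx -2.5061 \cdot 10^{5}$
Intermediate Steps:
$k = 290$ ($k = 148 + 142 = 290$)
$\frac{1}{-144290 + w{\left(k \right)}} - 1071 \cdot 234 = \frac{1}{-144290 - 488} - 1071 \cdot 234 = \frac{1}{-144778} - 250614 = - \frac{1}{144778} - 250614 = - \frac{36283393693}{144778}$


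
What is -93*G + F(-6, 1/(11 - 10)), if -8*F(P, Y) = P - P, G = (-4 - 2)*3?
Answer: 1674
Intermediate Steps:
G = -18 (G = -6*3 = -18)
F(P, Y) = 0 (F(P, Y) = -(P - P)/8 = -1/8*0 = 0)
-93*G + F(-6, 1/(11 - 10)) = -93*(-18) + 0 = 1674 + 0 = 1674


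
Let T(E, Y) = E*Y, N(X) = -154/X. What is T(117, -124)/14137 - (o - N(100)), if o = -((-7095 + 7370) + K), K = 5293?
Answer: 3933926851/706850 ≈ 5565.4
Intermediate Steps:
o = -5568 (o = -((-7095 + 7370) + 5293) = -(275 + 5293) = -1*5568 = -5568)
T(117, -124)/14137 - (o - N(100)) = (117*(-124))/14137 - (-5568 - (-154)/100) = -14508*1/14137 - (-5568 - (-154)/100) = -14508/14137 - (-5568 - 1*(-77/50)) = -14508/14137 - (-5568 + 77/50) = -14508/14137 - 1*(-278323/50) = -14508/14137 + 278323/50 = 3933926851/706850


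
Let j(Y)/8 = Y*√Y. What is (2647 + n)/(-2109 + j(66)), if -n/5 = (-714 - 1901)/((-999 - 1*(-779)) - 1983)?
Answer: 1363413666/3415106021 + 341338272*√66/3415106021 ≈ 1.2112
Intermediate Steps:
n = -13075/2203 (n = -5*(-714 - 1901)/((-999 - 1*(-779)) - 1983) = -(-13075)/((-999 + 779) - 1983) = -(-13075)/(-220 - 1983) = -(-13075)/(-2203) = -(-13075)*(-1)/2203 = -5*2615/2203 = -13075/2203 ≈ -5.9351)
j(Y) = 8*Y^(3/2) (j(Y) = 8*(Y*√Y) = 8*Y^(3/2))
(2647 + n)/(-2109 + j(66)) = (2647 - 13075/2203)/(-2109 + 8*66^(3/2)) = 5818266/(2203*(-2109 + 8*(66*√66))) = 5818266/(2203*(-2109 + 528*√66))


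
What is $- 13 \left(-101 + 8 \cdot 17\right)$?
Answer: $-455$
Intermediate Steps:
$- 13 \left(-101 + 8 \cdot 17\right) = - 13 \left(-101 + 136\right) = \left(-13\right) 35 = -455$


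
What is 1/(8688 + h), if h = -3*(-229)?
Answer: 1/9375 ≈ 0.00010667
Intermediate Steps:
h = 687
1/(8688 + h) = 1/(8688 + 687) = 1/9375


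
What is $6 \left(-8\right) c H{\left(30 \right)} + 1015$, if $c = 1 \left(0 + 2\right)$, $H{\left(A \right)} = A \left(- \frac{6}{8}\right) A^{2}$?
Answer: $1945015$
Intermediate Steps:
$H{\left(A \right)} = - \frac{3 A^{3}}{4}$ ($H{\left(A \right)} = A \left(\left(-6\right) \frac{1}{8}\right) A^{2} = A \left(- \frac{3}{4}\right) A^{2} = - \frac{3 A}{4} A^{2} = - \frac{3 A^{3}}{4}$)
$c = 2$ ($c = 1 \cdot 2 = 2$)
$6 \left(-8\right) c H{\left(30 \right)} + 1015 = 6 \left(-8\right) 2 \left(- \frac{3 \cdot 30^{3}}{4}\right) + 1015 = \left(-48\right) 2 \left(\left(- \frac{3}{4}\right) 27000\right) + 1015 = \left(-96\right) \left(-20250\right) + 1015 = 1944000 + 1015 = 1945015$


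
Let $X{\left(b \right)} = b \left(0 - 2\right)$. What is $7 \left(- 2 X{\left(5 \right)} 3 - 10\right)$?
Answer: $350$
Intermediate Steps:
$X{\left(b \right)} = - 2 b$ ($X{\left(b \right)} = b \left(-2\right) = - 2 b$)
$7 \left(- 2 X{\left(5 \right)} 3 - 10\right) = 7 \left(- 2 \left(\left(-2\right) 5\right) 3 - 10\right) = 7 \left(\left(-2\right) \left(-10\right) 3 - 10\right) = 7 \left(20 \cdot 3 - 10\right) = 7 \left(60 - 10\right) = 7 \cdot 50 = 350$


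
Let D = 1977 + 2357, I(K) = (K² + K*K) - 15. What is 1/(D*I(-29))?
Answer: 1/7224778 ≈ 1.3841e-7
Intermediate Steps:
I(K) = -15 + 2*K² (I(K) = (K² + K²) - 15 = 2*K² - 15 = -15 + 2*K²)
D = 4334
1/(D*I(-29)) = 1/(4334*(-15 + 2*(-29)²)) = 1/(4334*(-15 + 2*841)) = 1/(4334*(-15 + 1682)) = 1/(4334*1667) = 1/7224778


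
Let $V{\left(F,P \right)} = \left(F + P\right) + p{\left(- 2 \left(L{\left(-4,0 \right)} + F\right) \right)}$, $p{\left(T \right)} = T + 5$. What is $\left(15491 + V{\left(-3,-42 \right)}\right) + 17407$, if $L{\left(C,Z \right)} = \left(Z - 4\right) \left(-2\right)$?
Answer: $32848$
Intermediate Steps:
$L{\left(C,Z \right)} = 8 - 2 Z$ ($L{\left(C,Z \right)} = \left(-4 + Z\right) \left(-2\right) = 8 - 2 Z$)
$p{\left(T \right)} = 5 + T$
$V{\left(F,P \right)} = -11 + P - F$ ($V{\left(F,P \right)} = \left(F + P\right) - \left(-5 + 2 \left(\left(8 - 0\right) + F\right)\right) = \left(F + P\right) - \left(-5 + 2 \left(\left(8 + 0\right) + F\right)\right) = \left(F + P\right) - \left(-5 + 2 \left(8 + F\right)\right) = \left(F + P\right) + \left(5 - \left(16 + 2 F\right)\right) = \left(F + P\right) - \left(11 + 2 F\right) = -11 + P - F$)
$\left(15491 + V{\left(-3,-42 \right)}\right) + 17407 = \left(15491 - 50\right) + 17407 = 15441 + 17407 = 32848$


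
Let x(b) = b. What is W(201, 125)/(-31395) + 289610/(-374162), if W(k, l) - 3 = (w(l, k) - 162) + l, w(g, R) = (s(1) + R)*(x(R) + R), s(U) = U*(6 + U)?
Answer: -877511179/255365565 ≈ -3.4363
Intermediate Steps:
w(g, R) = 2*R*(7 + R) (w(g, R) = (1*(6 + 1) + R)*(R + R) = (1*7 + R)*(2*R) = (7 + R)*(2*R) = 2*R*(7 + R))
W(k, l) = -159 + l + 2*k*(7 + k) (W(k, l) = 3 + ((2*k*(7 + k) - 162) + l) = 3 + ((-162 + 2*k*(7 + k)) + l) = 3 + (-162 + l + 2*k*(7 + k)) = -159 + l + 2*k*(7 + k))
W(201, 125)/(-31395) + 289610/(-374162) = (-159 + 125 + 2*201**2 + 14*201)/(-31395) + 289610/(-374162) = (-159 + 125 + 2*40401 + 2814)*(-1/31395) + 289610*(-1/374162) = (-159 + 125 + 80802 + 2814)*(-1/31395) - 144805/187081 = 83582*(-1/31395) - 144805/187081 = -3634/1365 - 144805/187081 = -877511179/255365565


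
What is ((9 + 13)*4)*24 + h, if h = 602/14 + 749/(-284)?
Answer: 611271/284 ≈ 2152.4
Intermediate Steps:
h = 11463/284 (h = 602*(1/14) + 749*(-1/284) = 43 - 749/284 = 11463/284 ≈ 40.363)
((9 + 13)*4)*24 + h = ((9 + 13)*4)*24 + 11463/284 = (22*4)*24 + 11463/284 = 88*24 + 11463/284 = 2112 + 11463/284 = 611271/284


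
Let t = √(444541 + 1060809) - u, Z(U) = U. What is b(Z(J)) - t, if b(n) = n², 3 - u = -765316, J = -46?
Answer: 767435 - 5*√60214 ≈ 7.6621e+5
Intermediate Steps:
u = 765319 (u = 3 - 1*(-765316) = 3 + 765316 = 765319)
t = -765319 + 5*√60214 (t = √(444541 + 1060809) - 1*765319 = √1505350 - 765319 = 5*√60214 - 765319 = -765319 + 5*√60214 ≈ -7.6409e+5)
b(Z(J)) - t = (-46)² - (-765319 + 5*√60214) = 2116 + (765319 - 5*√60214) = 767435 - 5*√60214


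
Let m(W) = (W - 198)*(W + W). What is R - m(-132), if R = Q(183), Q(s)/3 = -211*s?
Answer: -202959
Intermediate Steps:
m(W) = 2*W*(-198 + W) (m(W) = (-198 + W)*(2*W) = 2*W*(-198 + W))
Q(s) = -633*s (Q(s) = 3*(-211*s) = -633*s)
R = -115839 (R = -633*183 = -115839)
R - m(-132) = -115839 - 2*(-132)*(-198 - 132) = -115839 - 2*(-132)*(-330) = -115839 - 1*87120 = -115839 - 87120 = -202959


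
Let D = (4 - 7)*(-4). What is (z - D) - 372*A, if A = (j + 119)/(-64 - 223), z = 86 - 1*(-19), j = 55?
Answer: 91419/287 ≈ 318.53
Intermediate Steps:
z = 105 (z = 86 + 19 = 105)
D = 12 (D = -3*(-4) = 12)
A = -174/287 (A = (55 + 119)/(-64 - 223) = 174/(-287) = 174*(-1/287) = -174/287 ≈ -0.60627)
(z - D) - 372*A = (105 - 1*12) - 372*(-174/287) = (105 - 12) + 64728/287 = 93 + 64728/287 = 91419/287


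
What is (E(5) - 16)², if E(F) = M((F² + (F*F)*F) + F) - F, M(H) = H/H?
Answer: 400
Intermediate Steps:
M(H) = 1
E(F) = 1 - F
(E(5) - 16)² = ((1 - 1*5) - 16)² = ((1 - 5) - 16)² = (-4 - 16)² = (-20)² = 400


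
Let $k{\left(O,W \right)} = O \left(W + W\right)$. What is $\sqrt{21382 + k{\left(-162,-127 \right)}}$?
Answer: $13 \sqrt{370} \approx 250.06$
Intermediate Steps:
$k{\left(O,W \right)} = 2 O W$ ($k{\left(O,W \right)} = O 2 W = 2 O W$)
$\sqrt{21382 + k{\left(-162,-127 \right)}} = \sqrt{21382 + 2 \left(-162\right) \left(-127\right)} = \sqrt{21382 + 41148} = \sqrt{62530} = 13 \sqrt{370}$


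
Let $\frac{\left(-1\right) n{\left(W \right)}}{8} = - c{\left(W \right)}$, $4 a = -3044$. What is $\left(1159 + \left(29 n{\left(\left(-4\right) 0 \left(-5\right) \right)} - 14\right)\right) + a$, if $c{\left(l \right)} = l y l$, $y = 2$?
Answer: $384$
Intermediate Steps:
$a = -761$ ($a = \frac{1}{4} \left(-3044\right) = -761$)
$c{\left(l \right)} = 2 l^{2}$ ($c{\left(l \right)} = l 2 l = 2 l l = 2 l^{2}$)
$n{\left(W \right)} = 16 W^{2}$ ($n{\left(W \right)} = - 8 \left(- 2 W^{2}\right) = 16 W^{2}$)
$\left(1159 + \left(29 n{\left(\left(-4\right) 0 \left(-5\right) \right)} - 14\right)\right) + a = \left(1159 - \left(14 - 29 \cdot 16 \left(\left(-4\right) 0 \left(-5\right)\right)^{2}\right)\right) - 761 = \left(1159 - \left(14 - 29 \cdot 16 \left(0 \left(-5\right)\right)^{2}\right)\right) - 761 = \left(1159 - \left(14 - 29 \cdot 16 \cdot 0^{2}\right)\right) - 761 = \left(1159 - \left(14 - 29 \cdot 16 \cdot 0\right)\right) - 761 = \left(1159 + \left(29 \cdot 0 - 14\right)\right) - 761 = \left(1159 + \left(0 - 14\right)\right) - 761 = \left(1159 - 14\right) - 761 = 1145 - 761 = 384$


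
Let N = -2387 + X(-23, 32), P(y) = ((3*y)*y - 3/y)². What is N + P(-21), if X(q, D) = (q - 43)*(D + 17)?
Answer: 85509215/49 ≈ 1.7451e+6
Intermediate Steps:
X(q, D) = (-43 + q)*(17 + D)
P(y) = (-3/y + 3*y²)² (P(y) = (3*y² - 3/y)² = (-3/y + 3*y²)²)
N = -5621 (N = -2387 + (-731 - 43*32 + 17*(-23) + 32*(-23)) = -2387 + (-731 - 1376 - 391 - 736) = -2387 - 3234 = -5621)
N + P(-21) = -5621 + 9*(-1 + (-21)³)²/(-21)² = -5621 + 9*(1/441)*(-1 - 9261)² = -5621 + 9*(1/441)*(-9262)² = -5621 + 9*(1/441)*85784644 = -5621 + 85784644/49 = 85509215/49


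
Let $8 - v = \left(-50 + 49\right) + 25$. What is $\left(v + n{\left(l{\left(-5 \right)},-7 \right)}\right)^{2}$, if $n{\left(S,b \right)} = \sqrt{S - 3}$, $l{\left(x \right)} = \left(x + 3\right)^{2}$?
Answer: $225$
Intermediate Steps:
$l{\left(x \right)} = \left(3 + x\right)^{2}$
$n{\left(S,b \right)} = \sqrt{-3 + S}$
$v = -16$ ($v = 8 - \left(\left(-50 + 49\right) + 25\right) = 8 - \left(-1 + 25\right) = 8 - 24 = -16$)
$\left(v + n{\left(l{\left(-5 \right)},-7 \right)}\right)^{2} = \left(-16 + \sqrt{-3 + \left(3 - 5\right)^{2}}\right)^{2} = \left(-16 + \sqrt{-3 + \left(-2\right)^{2}}\right)^{2} = \left(-16 + \sqrt{-3 + 4}\right)^{2} = \left(-16 + \sqrt{1}\right)^{2} = \left(-16 + 1\right)^{2} = \left(-15\right)^{2} = 225$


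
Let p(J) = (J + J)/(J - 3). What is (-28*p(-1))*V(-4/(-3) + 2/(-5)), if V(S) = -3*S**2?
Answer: 2744/75 ≈ 36.587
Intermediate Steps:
p(J) = 2*J/(-3 + J) (p(J) = (2*J)/(-3 + J) = 2*J/(-3 + J))
(-28*p(-1))*V(-4/(-3) + 2/(-5)) = (-56*(-1)/(-3 - 1))*(-3*(-4/(-3) + 2/(-5))**2) = (-56*(-1)/(-4))*(-3*(-4*(-1/3) + 2*(-1/5))**2) = (-56*(-1)*(-1)/4)*(-3*(4/3 - 2/5)**2) = (-28*1/2)*(-3*(14/15)**2) = -(-42)*196/225 = -14*(-196/75) = 2744/75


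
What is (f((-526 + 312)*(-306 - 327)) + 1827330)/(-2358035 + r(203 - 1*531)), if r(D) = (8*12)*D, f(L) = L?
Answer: -1962792/2389523 ≈ -0.82142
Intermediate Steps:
r(D) = 96*D
(f((-526 + 312)*(-306 - 327)) + 1827330)/(-2358035 + r(203 - 1*531)) = ((-526 + 312)*(-306 - 327) + 1827330)/(-2358035 + 96*(203 - 1*531)) = (-214*(-633) + 1827330)/(-2358035 + 96*(203 - 531)) = (135462 + 1827330)/(-2358035 + 96*(-328)) = 1962792/(-2358035 - 31488) = 1962792/(-2389523) = 1962792*(-1/2389523) = -1962792/2389523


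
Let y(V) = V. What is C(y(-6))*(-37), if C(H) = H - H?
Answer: 0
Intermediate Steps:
C(H) = 0
C(y(-6))*(-37) = 0*(-37) = 0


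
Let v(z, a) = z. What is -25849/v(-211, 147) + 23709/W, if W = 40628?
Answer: 150742253/1224644 ≈ 123.09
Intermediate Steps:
-25849/v(-211, 147) + 23709/W = -25849/(-211) + 23709/40628 = -25849*(-1/211) + 23709*(1/40628) = 25849/211 + 3387/5804 = 150742253/1224644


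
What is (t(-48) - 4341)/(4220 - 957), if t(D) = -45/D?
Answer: -69441/52208 ≈ -1.3301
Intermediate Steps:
(t(-48) - 4341)/(4220 - 957) = (-45/(-48) - 4341)/(4220 - 957) = (-45*(-1/48) - 4341)/3263 = (15/16 - 4341)*(1/3263) = -69441/16*1/3263 = -69441/52208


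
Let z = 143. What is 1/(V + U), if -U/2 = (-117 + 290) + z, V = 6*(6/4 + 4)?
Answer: -1/599 ≈ -0.0016694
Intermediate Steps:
V = 33 (V = 6*(6*(1/4) + 4) = 6*(3/2 + 4) = 6*(11/2) = 33)
U = -632 (U = -2*((-117 + 290) + 143) = -2*(173 + 143) = -2*316 = -632)
1/(V + U) = 1/(33 - 632) = 1/(-599) = -1/599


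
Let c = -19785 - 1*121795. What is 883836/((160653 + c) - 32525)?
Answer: -73653/1121 ≈ -65.703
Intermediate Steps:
c = -141580 (c = -19785 - 121795 = -141580)
883836/((160653 + c) - 32525) = 883836/((160653 - 141580) - 32525) = 883836/(19073 - 32525) = 883836/(-13452) = 883836*(-1/13452) = -73653/1121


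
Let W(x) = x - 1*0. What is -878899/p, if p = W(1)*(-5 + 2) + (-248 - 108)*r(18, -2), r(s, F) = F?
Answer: -878899/709 ≈ -1239.6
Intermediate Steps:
W(x) = x (W(x) = x + 0 = x)
p = 709 (p = 1*(-5 + 2) + (-248 - 108)*(-2) = 1*(-3) - 356*(-2) = -3 + 712 = 709)
-878899/p = -878899/709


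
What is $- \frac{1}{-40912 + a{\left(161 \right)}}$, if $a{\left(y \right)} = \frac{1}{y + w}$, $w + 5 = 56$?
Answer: $\frac{212}{8673343} \approx 2.4443 \cdot 10^{-5}$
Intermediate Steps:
$w = 51$ ($w = -5 + 56 = 51$)
$a{\left(y \right)} = \frac{1}{51 + y}$ ($a{\left(y \right)} = \frac{1}{y + 51} = \frac{1}{51 + y}$)
$- \frac{1}{-40912 + a{\left(161 \right)}} = - \frac{1}{-40912 + \frac{1}{51 + 161}} = - \frac{1}{-40912 + \frac{1}{212}} = - \frac{1}{- \frac{8673343}{212}} = \left(-1\right) \left(- \frac{212}{8673343}\right) = \frac{212}{8673343}$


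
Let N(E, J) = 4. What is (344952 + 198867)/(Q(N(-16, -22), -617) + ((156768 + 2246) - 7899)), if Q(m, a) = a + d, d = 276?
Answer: 181273/50258 ≈ 3.6068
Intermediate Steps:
Q(m, a) = 276 + a (Q(m, a) = a + 276 = 276 + a)
(344952 + 198867)/(Q(N(-16, -22), -617) + ((156768 + 2246) - 7899)) = (344952 + 198867)/((276 - 617) + ((156768 + 2246) - 7899)) = 543819/(-341 + (159014 - 7899)) = 543819/(-341 + 151115) = 543819/150774 = 543819*(1/150774) = 181273/50258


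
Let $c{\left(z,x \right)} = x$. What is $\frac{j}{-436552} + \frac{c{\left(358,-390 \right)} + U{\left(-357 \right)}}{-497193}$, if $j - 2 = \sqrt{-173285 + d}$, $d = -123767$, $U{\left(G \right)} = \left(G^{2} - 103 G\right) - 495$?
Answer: $- \frac{11884202551}{36175099756} - \frac{103 i \sqrt{7}}{218276} \approx -0.32852 - 0.0012485 i$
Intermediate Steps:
$U{\left(G \right)} = -495 + G^{2} - 103 G$
$j = 2 + 206 i \sqrt{7}$ ($j = 2 + \sqrt{-173285 - 123767} = 2 + \sqrt{-297052} = 2 + 206 i \sqrt{7} \approx 2.0 + 545.02 i$)
$\frac{j}{-436552} + \frac{c{\left(358,-390 \right)} + U{\left(-357 \right)}}{-497193} = \frac{2 + 206 i \sqrt{7}}{-436552} + \frac{-390 - \left(-36276 - 127449\right)}{-497193} = \left(2 + 206 i \sqrt{7}\right) \left(- \frac{1}{436552}\right) + \left(-390 + \left(-495 + 127449 + 36771\right)\right) \left(- \frac{1}{497193}\right) = \left(- \frac{1}{218276} - \frac{103 i \sqrt{7}}{218276}\right) + \left(-390 + 163725\right) \left(- \frac{1}{497193}\right) = \left(- \frac{1}{218276} - \frac{103 i \sqrt{7}}{218276}\right) + 163335 \left(- \frac{1}{497193}\right) = \left(- \frac{1}{218276} - \frac{103 i \sqrt{7}}{218276}\right) - \frac{54445}{165731} = - \frac{11884202551}{36175099756} - \frac{103 i \sqrt{7}}{218276}$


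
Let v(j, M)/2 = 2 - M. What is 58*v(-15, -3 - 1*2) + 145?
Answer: 957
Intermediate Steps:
v(j, M) = 4 - 2*M (v(j, M) = 2*(2 - M) = 4 - 2*M)
58*v(-15, -3 - 1*2) + 145 = 58*(4 - 2*(-3 - 1*2)) + 145 = 58*(4 - 2*(-3 - 2)) + 145 = 58*(4 - 2*(-5)) + 145 = 58*(4 + 10) + 145 = 58*14 + 145 = 812 + 145 = 957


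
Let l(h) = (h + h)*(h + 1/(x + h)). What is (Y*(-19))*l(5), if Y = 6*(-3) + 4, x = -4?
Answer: 15960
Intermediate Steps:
l(h) = 2*h*(h + 1/(-4 + h)) (l(h) = (h + h)*(h + 1/(-4 + h)) = (2*h)*(h + 1/(-4 + h)) = 2*h*(h + 1/(-4 + h)))
Y = -14 (Y = -18 + 4 = -14)
(Y*(-19))*l(5) = (-14*(-19))*(2*5*(1 + 5² - 4*5)/(-4 + 5)) = 266*(2*5*(1 + 25 - 20)/1) = 266*(2*5*1*6) = 266*60 = 15960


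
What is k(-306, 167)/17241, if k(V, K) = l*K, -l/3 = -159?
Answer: 26553/5747 ≈ 4.6203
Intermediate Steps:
l = 477 (l = -3*(-159) = 477)
k(V, K) = 477*K
k(-306, 167)/17241 = (477*167)/17241 = 79659*(1/17241) = 26553/5747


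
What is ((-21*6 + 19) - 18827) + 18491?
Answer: -443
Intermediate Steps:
((-21*6 + 19) - 18827) + 18491 = ((-126 + 19) - 18827) + 18491 = (-107 - 18827) + 18491 = -18934 + 18491 = -443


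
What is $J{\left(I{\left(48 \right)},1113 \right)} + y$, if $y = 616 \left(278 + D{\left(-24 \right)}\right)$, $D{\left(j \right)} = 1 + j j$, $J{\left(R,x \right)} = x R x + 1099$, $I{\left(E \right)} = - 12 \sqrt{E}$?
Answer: $527779 - 59460912 \sqrt{3} \approx -1.0246 \cdot 10^{8}$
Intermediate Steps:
$J{\left(R,x \right)} = 1099 + R x^{2}$ ($J{\left(R,x \right)} = R x x + 1099 = R x^{2} + 1099 = 1099 + R x^{2}$)
$D{\left(j \right)} = 1 + j^{2}$
$y = 526680$ ($y = 616 \left(278 + \left(1 + \left(-24\right)^{2}\right)\right) = 616 \left(278 + \left(1 + 576\right)\right) = 616 \left(278 + 577\right) = 616 \cdot 855 = 526680$)
$J{\left(I{\left(48 \right)},1113 \right)} + y = \left(1099 + - 12 \sqrt{48} \cdot 1113^{2}\right) + 526680 = \left(1099 + - 12 \cdot 4 \sqrt{3} \cdot 1238769\right) + 526680 = \left(1099 + - 48 \sqrt{3} \cdot 1238769\right) + 526680 = \left(1099 - 59460912 \sqrt{3}\right) + 526680 = 527779 - 59460912 \sqrt{3}$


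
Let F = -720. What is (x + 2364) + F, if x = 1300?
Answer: 2944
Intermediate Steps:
(x + 2364) + F = (1300 + 2364) - 720 = 3664 - 720 = 2944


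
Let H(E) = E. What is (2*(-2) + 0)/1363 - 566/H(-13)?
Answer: 771406/17719 ≈ 43.536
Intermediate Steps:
(2*(-2) + 0)/1363 - 566/H(-13) = (2*(-2) + 0)/1363 - 566/(-13) = (-4 + 0)*(1/1363) - 566*(-1/13) = -4*1/1363 + 566/13 = -4/1363 + 566/13 = 771406/17719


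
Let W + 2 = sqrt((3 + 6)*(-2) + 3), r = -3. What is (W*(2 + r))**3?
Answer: (2 - I*sqrt(15))**3 ≈ -82.0 + 11.619*I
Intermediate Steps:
W = -2 + I*sqrt(15) (W = -2 + sqrt((3 + 6)*(-2) + 3) = -2 + sqrt(9*(-2) + 3) = -2 + sqrt(-18 + 3) = -2 + sqrt(-15) = -2 + I*sqrt(15) ≈ -2.0 + 3.873*I)
(W*(2 + r))**3 = ((-2 + I*sqrt(15))*(2 - 3))**3 = ((-2 + I*sqrt(15))*(-1))**3 = (2 - I*sqrt(15))**3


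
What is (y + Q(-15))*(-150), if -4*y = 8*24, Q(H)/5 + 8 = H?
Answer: 24450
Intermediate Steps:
Q(H) = -40 + 5*H
y = -48 (y = -2*24 = -1/4*192 = -48)
(y + Q(-15))*(-150) = (-48 + (-40 + 5*(-15)))*(-150) = (-48 + (-40 - 75))*(-150) = (-48 - 115)*(-150) = -163*(-150) = 24450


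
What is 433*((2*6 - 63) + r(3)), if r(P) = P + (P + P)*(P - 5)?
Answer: -25980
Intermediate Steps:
r(P) = P + 2*P*(-5 + P) (r(P) = P + (2*P)*(-5 + P) = P + 2*P*(-5 + P))
433*((2*6 - 63) + r(3)) = 433*((2*6 - 63) + 3*(-9 + 2*3)) = 433*((12 - 63) + 3*(-9 + 6)) = 433*(-51 + 3*(-3)) = 433*(-51 - 9) = 433*(-60) = -25980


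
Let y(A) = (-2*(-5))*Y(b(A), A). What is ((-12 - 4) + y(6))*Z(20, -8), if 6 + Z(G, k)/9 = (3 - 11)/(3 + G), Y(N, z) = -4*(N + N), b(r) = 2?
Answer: 231264/23 ≈ 10055.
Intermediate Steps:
Y(N, z) = -8*N
y(A) = -160 (y(A) = (-2*(-5))*(-8*2) = 10*(-16) = -160)
Z(G, k) = -54 - 72/(3 + G) (Z(G, k) = -54 + 9*((3 - 11)/(3 + G)) = -54 + 9*(-8/(3 + G)) = -54 - 72/(3 + G))
((-12 - 4) + y(6))*Z(20, -8) = ((-12 - 4) - 160)*(18*(-13 - 3*20)/(3 + 20)) = (-16 - 160)*(18*(-13 - 60)/23) = -3168*(-73)/23 = -176*(-1314/23) = 231264/23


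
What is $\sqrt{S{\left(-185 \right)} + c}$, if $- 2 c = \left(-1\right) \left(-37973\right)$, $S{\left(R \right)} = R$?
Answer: $\frac{i \sqrt{76686}}{2} \approx 138.46 i$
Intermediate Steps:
$c = - \frac{37973}{2}$ ($c = - \frac{\left(-1\right) \left(-37973\right)}{2} = \left(- \frac{1}{2}\right) 37973 = - \frac{37973}{2} \approx -18987.0$)
$\sqrt{S{\left(-185 \right)} + c} = \sqrt{-185 - \frac{37973}{2}} = \sqrt{- \frac{38343}{2}} = \frac{i \sqrt{76686}}{2}$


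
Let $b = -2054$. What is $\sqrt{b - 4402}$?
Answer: $2 i \sqrt{1614} \approx 80.349 i$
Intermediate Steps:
$\sqrt{b - 4402} = \sqrt{-2054 - 4402} = \sqrt{-6456} = 2 i \sqrt{1614}$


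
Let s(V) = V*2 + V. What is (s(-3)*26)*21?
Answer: -4914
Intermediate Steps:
s(V) = 3*V (s(V) = 2*V + V = 3*V)
(s(-3)*26)*21 = ((3*(-3))*26)*21 = -9*26*21 = -234*21 = -4914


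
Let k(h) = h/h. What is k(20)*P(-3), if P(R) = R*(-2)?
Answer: 6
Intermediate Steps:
P(R) = -2*R
k(h) = 1
k(20)*P(-3) = 1*(-2*(-3)) = 1*6 = 6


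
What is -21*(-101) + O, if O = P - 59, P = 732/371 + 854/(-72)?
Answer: 27408007/13356 ≈ 2052.1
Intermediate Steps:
P = -132065/13356 (P = 732*(1/371) + 854*(-1/72) = 732/371 - 427/36 = -132065/13356 ≈ -9.8881)
O = -920069/13356 (O = -132065/13356 - 59 = -920069/13356 ≈ -68.888)
-21*(-101) + O = -21*(-101) - 920069/13356 = 2121 - 920069/13356 = 27408007/13356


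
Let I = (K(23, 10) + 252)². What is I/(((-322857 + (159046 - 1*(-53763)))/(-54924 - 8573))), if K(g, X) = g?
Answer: 4801960625/110048 ≈ 43635.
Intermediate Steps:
I = 75625 (I = (23 + 252)² = 275² = 75625)
I/(((-322857 + (159046 - 1*(-53763)))/(-54924 - 8573))) = 75625/(((-322857 + (159046 - 1*(-53763)))/(-54924 - 8573))) = 75625/(((-322857 + (159046 + 53763))/(-63497))) = 75625/(((-322857 + 212809)*(-1/63497))) = 75625/((-110048*(-1/63497))) = 75625/(110048/63497) = 75625*(63497/110048) = 4801960625/110048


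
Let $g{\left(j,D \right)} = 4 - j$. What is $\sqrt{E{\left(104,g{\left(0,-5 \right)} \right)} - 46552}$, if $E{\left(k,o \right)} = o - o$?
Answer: $46 i \sqrt{22} \approx 215.76 i$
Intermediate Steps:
$E{\left(k,o \right)} = 0$
$\sqrt{E{\left(104,g{\left(0,-5 \right)} \right)} - 46552} = \sqrt{0 - 46552} = \sqrt{-46552} = 46 i \sqrt{22}$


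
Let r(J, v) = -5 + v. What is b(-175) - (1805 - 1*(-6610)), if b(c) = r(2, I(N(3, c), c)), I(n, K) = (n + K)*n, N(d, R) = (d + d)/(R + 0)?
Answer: -257678714/30625 ≈ -8414.0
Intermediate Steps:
N(d, R) = 2*d/R (N(d, R) = (2*d)/R = 2*d/R)
I(n, K) = n*(K + n) (I(n, K) = (K + n)*n = n*(K + n))
b(c) = -5 + 6*(c + 6/c)/c (b(c) = -5 + (2*3/c)*(c + 2*3/c) = -5 + (6/c)*(c + 6/c) = -5 + 6*(c + 6/c)/c)
b(-175) - (1805 - 1*(-6610)) = (1 + 36/(-175)²) - (1805 - 1*(-6610)) = (1 + 36*(1/30625)) - (1805 + 6610) = (1 + 36/30625) - 1*8415 = 30661/30625 - 8415 = -257678714/30625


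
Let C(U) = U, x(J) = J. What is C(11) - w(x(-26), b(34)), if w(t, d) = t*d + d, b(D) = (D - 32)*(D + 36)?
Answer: 3511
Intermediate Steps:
b(D) = (-32 + D)*(36 + D)
w(t, d) = d + d*t (w(t, d) = d*t + d = d + d*t)
C(11) - w(x(-26), b(34)) = 11 - (-1152 + 34**2 + 4*34)*(1 - 26) = 11 - (-1152 + 1156 + 136)*(-25) = 11 - 140*(-25) = 11 - 1*(-3500) = 11 + 3500 = 3511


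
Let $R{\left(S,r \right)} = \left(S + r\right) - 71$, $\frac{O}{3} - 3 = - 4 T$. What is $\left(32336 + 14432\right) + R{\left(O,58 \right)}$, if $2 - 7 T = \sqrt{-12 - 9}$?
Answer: $\frac{327324}{7} + \frac{12 i \sqrt{21}}{7} \approx 46761.0 + 7.8558 i$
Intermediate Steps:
$T = \frac{2}{7} - \frac{i \sqrt{21}}{7}$ ($T = \frac{2}{7} - \frac{\sqrt{-12 - 9}}{7} = \frac{2}{7} - \frac{\sqrt{-21}}{7} = \frac{2}{7} - \frac{i \sqrt{21}}{7} \approx 0.28571 - 0.65465 i$)
$O = \frac{39}{7} + \frac{12 i \sqrt{21}}{7}$ ($O = 9 + 3 \left(- 4 \left(\frac{2}{7} - \frac{i \sqrt{21}}{7}\right)\right) = 9 + 3 \left(- \frac{8}{7} + \frac{4 i \sqrt{21}}{7}\right) = 9 - \left(\frac{24}{7} - \frac{12 i \sqrt{21}}{7}\right) = \frac{39}{7} + \frac{12 i \sqrt{21}}{7} \approx 5.5714 + 7.8558 i$)
$R{\left(S,r \right)} = -71 + S + r$
$\left(32336 + 14432\right) + R{\left(O,58 \right)} = \left(32336 + 14432\right) + \left(-71 + \left(\frac{39}{7} + \frac{12 i \sqrt{21}}{7}\right) + 58\right) = 46768 - \left(\frac{52}{7} - \frac{12 i \sqrt{21}}{7}\right) = \frac{327324}{7} + \frac{12 i \sqrt{21}}{7}$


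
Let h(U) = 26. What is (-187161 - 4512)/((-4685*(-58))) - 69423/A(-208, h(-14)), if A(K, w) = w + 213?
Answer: -18910121637/64943470 ≈ -291.18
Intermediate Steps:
A(K, w) = 213 + w
(-187161 - 4512)/((-4685*(-58))) - 69423/A(-208, h(-14)) = (-187161 - 4512)/((-4685*(-58))) - 69423/(213 + 26) = -191673/271730 - 69423/239 = -18910121637/64943470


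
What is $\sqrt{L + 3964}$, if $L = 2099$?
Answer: $\sqrt{6063} \approx 77.865$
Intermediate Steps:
$\sqrt{L + 3964} = \sqrt{2099 + 3964} = \sqrt{6063}$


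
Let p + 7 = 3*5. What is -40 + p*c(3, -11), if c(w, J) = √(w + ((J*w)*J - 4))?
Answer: -40 + 8*√362 ≈ 112.21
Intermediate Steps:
p = 8 (p = -7 + 3*5 = -7 + 15 = 8)
c(w, J) = √(-4 + w + w*J²) (c(w, J) = √(w + (w*J² - 4)) = √(w + (-4 + w*J²)) = √(-4 + w + w*J²))
-40 + p*c(3, -11) = -40 + 8*√(-4 + 3 + 3*(-11)²) = -40 + 8*√(-4 + 3 + 3*121) = -40 + 8*√(-4 + 3 + 363) = -40 + 8*√362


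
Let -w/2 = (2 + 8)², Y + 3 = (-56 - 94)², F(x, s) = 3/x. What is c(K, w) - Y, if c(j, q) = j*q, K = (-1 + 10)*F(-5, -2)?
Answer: -21417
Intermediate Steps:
Y = 22497 (Y = -3 + (-56 - 94)² = -3 + (-150)² = -3 + 22500 = 22497)
K = -27/5 (K = (-1 + 10)*(3/(-5)) = 9*(3*(-⅕)) = 9*(-⅗) = -27/5 ≈ -5.4000)
w = -200 (w = -2*(2 + 8)² = -2*10² = -2*100 = -200)
c(K, w) - Y = -27/5*(-200) - 1*22497 = 1080 - 22497 = -21417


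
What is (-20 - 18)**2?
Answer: 1444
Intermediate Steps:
(-20 - 18)**2 = (-38)**2 = 1444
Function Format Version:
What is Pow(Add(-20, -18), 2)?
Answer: 1444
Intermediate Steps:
Pow(Add(-20, -18), 2) = Pow(-38, 2) = 1444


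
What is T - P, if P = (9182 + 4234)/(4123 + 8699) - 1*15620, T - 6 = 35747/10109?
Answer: 337621218673/21602933 ≈ 15628.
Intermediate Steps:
T = 96401/10109 (T = 6 + 35747/10109 = 96401/10109 ≈ 9.5362)
P = -33377704/2137 (P = 13416/12822 - 15620 = 13416*(1/12822) - 15620 = 2236/2137 - 15620 = -33377704/2137 ≈ -15619.)
T - P = 96401/10109 - 1*(-33377704/2137) = 96401/10109 + 33377704/2137 = 337621218673/21602933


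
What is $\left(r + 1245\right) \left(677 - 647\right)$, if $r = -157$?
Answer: $32640$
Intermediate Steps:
$\left(r + 1245\right) \left(677 - 647\right) = \left(-157 + 1245\right) \left(677 - 647\right) = 1088 \left(677 - 647\right) = 1088 \cdot 30 = 32640$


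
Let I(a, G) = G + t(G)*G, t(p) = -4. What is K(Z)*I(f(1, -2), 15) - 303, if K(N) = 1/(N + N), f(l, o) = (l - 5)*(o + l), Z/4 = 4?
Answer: -9741/32 ≈ -304.41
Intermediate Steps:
Z = 16 (Z = 4*4 = 16)
f(l, o) = (-5 + l)*(l + o)
I(a, G) = -3*G (I(a, G) = G - 4*G = -3*G)
K(N) = 1/(2*N)
K(Z)*I(f(1, -2), 15) - 303 = ((½)/16)*(-3*15) - 303 = ((½)*(1/16))*(-45) - 303 = (1/32)*(-45) - 303 = -45/32 - 303 = -9741/32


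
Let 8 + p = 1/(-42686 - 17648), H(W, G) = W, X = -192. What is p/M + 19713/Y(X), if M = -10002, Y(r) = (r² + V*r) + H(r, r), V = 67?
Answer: 330764211863/399088655104 ≈ 0.82880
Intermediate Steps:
Y(r) = r² + 68*r (Y(r) = (r² + 67*r) + r = r² + 68*r)
p = -482673/60334 (p = -8 + 1/(-42686 - 17648) = -8 + 1/(-60334) = -8 - 1/60334 = -482673/60334 ≈ -8.0000)
p/M + 19713/Y(X) = -482673/60334/(-10002) + 19713/((-192*(68 - 192))) = -482673/60334*(-1/10002) + 19713/((-192*(-124))) = 160891/201153556 + 19713/23808 = 160891/201153556 + 19713*(1/23808) = 160891/201153556 + 6571/7936 = 330764211863/399088655104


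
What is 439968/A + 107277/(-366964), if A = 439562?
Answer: 57148762239/80651714884 ≈ 0.70859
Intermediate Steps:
439968/A + 107277/(-366964) = 439968/439562 + 107277/(-366964) = 439968*(1/439562) + 107277*(-1/366964) = 219984/219781 - 107277/366964 = 57148762239/80651714884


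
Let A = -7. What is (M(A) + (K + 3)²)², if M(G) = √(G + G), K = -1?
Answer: (4 + I*√14)² ≈ 2.0 + 29.933*I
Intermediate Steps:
M(G) = √2*√G (M(G) = √(2*G) = √2*√G)
(M(A) + (K + 3)²)² = (√2*√(-7) + (-1 + 3)²)² = (√2*(I*√7) + 2²)² = (I*√14 + 4)² = (4 + I*√14)²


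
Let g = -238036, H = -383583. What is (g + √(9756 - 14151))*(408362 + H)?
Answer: -5898294044 + 24779*I*√4395 ≈ -5.8983e+9 + 1.6427e+6*I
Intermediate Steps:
(g + √(9756 - 14151))*(408362 + H) = (-238036 + √(9756 - 14151))*(408362 - 383583) = (-238036 + √(-4395))*24779 = (-238036 + I*√4395)*24779 = -5898294044 + 24779*I*√4395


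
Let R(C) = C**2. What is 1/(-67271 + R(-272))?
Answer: 1/6713 ≈ 0.00014896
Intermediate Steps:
1/(-67271 + R(-272)) = 1/(-67271 + (-272)**2) = 1/(-67271 + 73984) = 1/6713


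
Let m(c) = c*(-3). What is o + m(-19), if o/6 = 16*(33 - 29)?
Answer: 441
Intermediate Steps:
o = 384 (o = 6*(16*(33 - 29)) = 6*(16*4) = 6*64 = 384)
m(c) = -3*c
o + m(-19) = 384 - 3*(-19) = 384 + 57 = 441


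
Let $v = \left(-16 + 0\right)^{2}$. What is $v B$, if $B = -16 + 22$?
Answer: $1536$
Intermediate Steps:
$v = 256$ ($v = \left(-16\right)^{2} = 256$)
$B = 6$
$v B = 256 \cdot 6 = 1536$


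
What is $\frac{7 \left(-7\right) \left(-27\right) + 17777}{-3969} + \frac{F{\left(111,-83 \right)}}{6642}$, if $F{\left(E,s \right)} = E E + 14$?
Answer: $- \frac{106865}{36162} \approx -2.9552$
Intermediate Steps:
$F{\left(E,s \right)} = 14 + E^{2}$ ($F{\left(E,s \right)} = E^{2} + 14 = 14 + E^{2}$)
$\frac{7 \left(-7\right) \left(-27\right) + 17777}{-3969} + \frac{F{\left(111,-83 \right)}}{6642} = \frac{7 \left(-7\right) \left(-27\right) + 17777}{-3969} + \frac{14 + 111^{2}}{6642} = \left(\left(-49\right) \left(-27\right) + 17777\right) \left(- \frac{1}{3969}\right) + \left(14 + 12321\right) \frac{1}{6642} = \left(1323 + 17777\right) \left(- \frac{1}{3969}\right) + 12335 \cdot \frac{1}{6642} = 19100 \left(- \frac{1}{3969}\right) + \frac{12335}{6642} = - \frac{19100}{3969} + \frac{12335}{6642} = - \frac{106865}{36162}$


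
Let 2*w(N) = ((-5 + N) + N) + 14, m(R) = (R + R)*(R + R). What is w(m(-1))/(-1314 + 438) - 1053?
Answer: -1844873/1752 ≈ -1053.0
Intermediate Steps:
m(R) = 4*R**2 (m(R) = (2*R)*(2*R) = 4*R**2)
w(N) = 9/2 + N (w(N) = (((-5 + N) + N) + 14)/2 = ((-5 + 2*N) + 14)/2 = (9 + 2*N)/2 = 9/2 + N)
w(m(-1))/(-1314 + 438) - 1053 = (9/2 + 4*(-1)**2)/(-1314 + 438) - 1053 = (9/2 + 4*1)/(-876) - 1053 = (9/2 + 4)*(-1/876) - 1053 = (17/2)*(-1/876) - 1053 = -17/1752 - 1053 = -1844873/1752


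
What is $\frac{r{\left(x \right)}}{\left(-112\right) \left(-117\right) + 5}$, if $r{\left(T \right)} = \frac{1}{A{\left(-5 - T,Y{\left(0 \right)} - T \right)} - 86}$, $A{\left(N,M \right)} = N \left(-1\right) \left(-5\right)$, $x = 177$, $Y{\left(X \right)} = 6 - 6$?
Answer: $- \frac{1}{13056564} \approx -7.659 \cdot 10^{-8}$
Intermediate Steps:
$Y{\left(X \right)} = 0$ ($Y{\left(X \right)} = 6 - 6 = 0$)
$A{\left(N,M \right)} = 5 N$ ($A{\left(N,M \right)} = - N \left(-5\right) = 5 N$)
$r{\left(T \right)} = \frac{1}{-111 - 5 T}$ ($r{\left(T \right)} = \frac{1}{5 \left(-5 - T\right) - 86} = \frac{1}{\left(-25 - 5 T\right) - 86} = \frac{1}{-111 - 5 T}$)
$\frac{r{\left(x \right)}}{\left(-112\right) \left(-117\right) + 5} = \frac{\left(-1\right) \frac{1}{111 + 5 \cdot 177}}{\left(-112\right) \left(-117\right) + 5} = \frac{\left(-1\right) \frac{1}{111 + 885}}{13104 + 5} = \frac{\left(-1\right) \frac{1}{996}}{13109} = \left(-1\right) \frac{1}{996} \cdot \frac{1}{13109} = \left(- \frac{1}{996}\right) \frac{1}{13109} = - \frac{1}{13056564}$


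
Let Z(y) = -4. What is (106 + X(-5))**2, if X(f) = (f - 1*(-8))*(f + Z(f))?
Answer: 6241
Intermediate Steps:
X(f) = (-4 + f)*(8 + f) (X(f) = (f - 1*(-8))*(f - 4) = (f + 8)*(-4 + f) = (8 + f)*(-4 + f) = (-4 + f)*(8 + f))
(106 + X(-5))**2 = (106 + (-32 + (-5)**2 + 4*(-5)))**2 = (106 + (-32 + 25 - 20))**2 = (106 - 27)**2 = 79**2 = 6241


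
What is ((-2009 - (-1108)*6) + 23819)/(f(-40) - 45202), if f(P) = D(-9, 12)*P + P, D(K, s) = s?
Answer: -14229/22861 ≈ -0.62241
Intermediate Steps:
f(P) = 13*P (f(P) = 12*P + P = 13*P)
((-2009 - (-1108)*6) + 23819)/(f(-40) - 45202) = ((-2009 - (-1108)*6) + 23819)/(13*(-40) - 45202) = ((-2009 - 1*(-6648)) + 23819)/(-520 - 45202) = ((-2009 + 6648) + 23819)/(-45722) = (4639 + 23819)*(-1/45722) = 28458*(-1/45722) = -14229/22861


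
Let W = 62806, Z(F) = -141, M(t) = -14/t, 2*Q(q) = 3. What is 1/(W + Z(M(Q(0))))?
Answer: 1/62665 ≈ 1.5958e-5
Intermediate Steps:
Q(q) = 3/2 (Q(q) = (½)*3 = 3/2)
1/(W + Z(M(Q(0)))) = 1/(62806 - 141) = 1/62665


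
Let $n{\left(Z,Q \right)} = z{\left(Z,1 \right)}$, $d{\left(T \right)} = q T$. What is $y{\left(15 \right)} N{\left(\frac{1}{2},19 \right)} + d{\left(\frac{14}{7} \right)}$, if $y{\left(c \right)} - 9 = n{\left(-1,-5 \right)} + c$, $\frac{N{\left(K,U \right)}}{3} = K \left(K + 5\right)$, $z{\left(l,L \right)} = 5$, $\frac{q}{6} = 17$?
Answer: $\frac{1773}{4} \approx 443.25$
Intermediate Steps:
$q = 102$ ($q = 6 \cdot 17 = 102$)
$d{\left(T \right)} = 102 T$
$n{\left(Z,Q \right)} = 5$
$N{\left(K,U \right)} = 3 K \left(5 + K\right)$ ($N{\left(K,U \right)} = 3 K \left(K + 5\right) = 3 K \left(5 + K\right)$)
$y{\left(c \right)} = 14 + c$ ($y{\left(c \right)} = 9 + \left(5 + c\right) = 14 + c$)
$y{\left(15 \right)} N{\left(\frac{1}{2},19 \right)} + d{\left(\frac{14}{7} \right)} = \left(14 + 15\right) \frac{3 \left(5 + \frac{1}{2}\right)}{2} + 102 \cdot \frac{14}{7} = 29 \cdot 3 \cdot \frac{1}{2} \left(5 + \frac{1}{2}\right) + 102 \cdot 14 \cdot \frac{1}{7} = 29 \cdot 3 \cdot \frac{1}{2} \cdot \frac{11}{2} + 102 \cdot 2 = 29 \cdot \frac{33}{4} + 204 = \frac{957}{4} + 204 = \frac{1773}{4}$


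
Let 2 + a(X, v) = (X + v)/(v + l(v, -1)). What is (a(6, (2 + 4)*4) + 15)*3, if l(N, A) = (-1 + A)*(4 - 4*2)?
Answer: 669/16 ≈ 41.813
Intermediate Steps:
l(N, A) = 4 - 4*A (l(N, A) = (-1 + A)*(4 - 8) = (-1 + A)*(-4) = 4 - 4*A)
a(X, v) = -2 + (X + v)/(8 + v) (a(X, v) = -2 + (X + v)/(v + (4 - 4*(-1))) = -2 + (X + v)/(v + (4 + 4)) = -2 + (X + v)/(v + 8) = -2 + (X + v)/(8 + v))
(a(6, (2 + 4)*4) + 15)*3 = ((-16 + 6 - (2 + 4)*4)/(8 + (2 + 4)*4) + 15)*3 = ((-16 + 6 - 6*4)/(8 + 6*4) + 15)*3 = ((-16 + 6 - 1*24)/(8 + 24) + 15)*3 = ((-16 + 6 - 24)/32 + 15)*3 = ((1/32)*(-34) + 15)*3 = (-17/16 + 15)*3 = (223/16)*3 = 669/16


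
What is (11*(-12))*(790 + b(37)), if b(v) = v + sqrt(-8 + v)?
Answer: -109164 - 132*sqrt(29) ≈ -1.0987e+5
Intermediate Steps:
(11*(-12))*(790 + b(37)) = (11*(-12))*(790 + (37 + sqrt(-8 + 37))) = -132*(790 + (37 + sqrt(29))) = -132*(827 + sqrt(29)) = -109164 - 132*sqrt(29)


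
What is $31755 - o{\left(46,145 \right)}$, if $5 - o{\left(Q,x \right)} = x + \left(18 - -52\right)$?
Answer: $31965$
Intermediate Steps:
$o{\left(Q,x \right)} = -65 - x$ ($o{\left(Q,x \right)} = 5 - \left(x + \left(18 - -52\right)\right) = 5 - \left(x + \left(18 + 52\right)\right) = 5 - \left(x + 70\right) = 5 - \left(70 + x\right) = -65 - x$)
$31755 - o{\left(46,145 \right)} = 31755 - \left(-65 - 145\right) = 31755 - -210 = 31755 + 210 = 31965$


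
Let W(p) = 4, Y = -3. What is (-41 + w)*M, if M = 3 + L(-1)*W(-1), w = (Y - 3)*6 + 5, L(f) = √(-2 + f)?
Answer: -216 - 288*I*√3 ≈ -216.0 - 498.83*I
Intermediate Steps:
w = -31 (w = (-3 - 3)*6 + 5 = -6*6 + 5 = -36 + 5 = -31)
M = 3 + 4*I*√3 (M = 3 + √(-2 - 1)*4 = 3 + √(-3)*4 = 3 + (I*√3)*4 = 3 + 4*I*√3 ≈ 3.0 + 6.9282*I)
(-41 + w)*M = (-41 - 31)*(3 + 4*I*√3) = -72*(3 + 4*I*√3) = -216 - 288*I*√3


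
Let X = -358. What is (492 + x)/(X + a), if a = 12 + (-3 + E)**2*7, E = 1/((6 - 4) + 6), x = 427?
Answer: -58816/18441 ≈ -3.1894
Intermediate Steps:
E = 1/8 (E = 1/(2 + 6) = 1/8 ≈ 0.12500)
a = 4471/64 (a = 12 + (-3 + 1/8)**2*7 = 12 + (-23/8)**2*7 = 12 + (529/64)*7 = 12 + 3703/64 = 4471/64 ≈ 69.859)
(492 + x)/(X + a) = (492 + 427)/(-358 + 4471/64) = 919/(-18441/64) = 919*(-64/18441) = -58816/18441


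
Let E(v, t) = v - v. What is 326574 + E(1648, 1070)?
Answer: 326574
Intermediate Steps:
E(v, t) = 0
326574 + E(1648, 1070) = 326574 + 0 = 326574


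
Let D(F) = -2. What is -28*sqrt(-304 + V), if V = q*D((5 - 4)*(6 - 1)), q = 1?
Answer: -84*I*sqrt(34) ≈ -489.8*I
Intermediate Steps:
V = -2 (V = 1*(-2) = -2)
-28*sqrt(-304 + V) = -28*sqrt(-304 - 2) = -84*I*sqrt(34)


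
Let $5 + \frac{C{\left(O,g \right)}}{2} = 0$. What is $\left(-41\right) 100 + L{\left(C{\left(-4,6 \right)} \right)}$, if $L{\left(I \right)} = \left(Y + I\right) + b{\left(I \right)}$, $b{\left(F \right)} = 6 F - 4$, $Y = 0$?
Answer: $-4174$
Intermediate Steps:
$C{\left(O,g \right)} = -10$ ($C{\left(O,g \right)} = -10 + 2 \cdot 0 = -10 + 0 = -10$)
$b{\left(F \right)} = -4 + 6 F$
$L{\left(I \right)} = -4 + 7 I$ ($L{\left(I \right)} = \left(0 + I\right) + \left(-4 + 6 I\right) = I + \left(-4 + 6 I\right) = -4 + 7 I$)
$\left(-41\right) 100 + L{\left(C{\left(-4,6 \right)} \right)} = \left(-41\right) 100 + \left(-4 + 7 \left(-10\right)\right) = -4100 - 74 = -4174$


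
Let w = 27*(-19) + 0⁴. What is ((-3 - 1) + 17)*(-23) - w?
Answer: 214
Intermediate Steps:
w = -513 (w = -513 + 0 = -513)
((-3 - 1) + 17)*(-23) - w = ((-3 - 1) + 17)*(-23) - 1*(-513) = (-4 + 17)*(-23) + 513 = 13*(-23) + 513 = -299 + 513 = 214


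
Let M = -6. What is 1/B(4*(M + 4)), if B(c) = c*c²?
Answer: -1/512 ≈ -0.0019531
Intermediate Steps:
B(c) = c³
1/B(4*(M + 4)) = 1/((4*(-6 + 4))³) = 1/((4*(-2))³) = 1/((-8)³) = 1/(-512) = -1/512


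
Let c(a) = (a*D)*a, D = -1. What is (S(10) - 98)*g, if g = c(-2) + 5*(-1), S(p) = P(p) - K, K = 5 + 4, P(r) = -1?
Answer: 972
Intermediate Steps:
K = 9
S(p) = -10 (S(p) = -1 - 1*9 = -1 - 9 = -10)
c(a) = -a**2 (c(a) = (a*(-1))*a = (-a)*a = -a**2)
g = -9 (g = -1*(-2)**2 + 5*(-1) = -1*4 - 5 = -4 - 5 = -9)
(S(10) - 98)*g = (-10 - 98)*(-9) = -108*(-9) = 972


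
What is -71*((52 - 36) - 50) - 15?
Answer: 2399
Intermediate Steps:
-71*((52 - 36) - 50) - 15 = -71*(16 - 50) - 15 = -71*(-34) - 15 = 2414 - 15 = 2399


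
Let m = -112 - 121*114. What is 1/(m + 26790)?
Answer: 1/12884 ≈ 7.7616e-5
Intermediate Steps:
m = -13906 (m = -112 - 13794 = -13906)
1/(m + 26790) = 1/(-13906 + 26790) = 1/12884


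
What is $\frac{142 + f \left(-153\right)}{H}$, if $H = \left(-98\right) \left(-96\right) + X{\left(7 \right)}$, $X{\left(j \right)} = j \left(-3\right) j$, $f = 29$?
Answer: $- \frac{4295}{9261} \approx -0.46377$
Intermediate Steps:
$X{\left(j \right)} = - 3 j^{2}$ ($X{\left(j \right)} = - 3 j j = - 3 j^{2}$)
$H = 9261$ ($H = \left(-98\right) \left(-96\right) - 3 \cdot 7^{2} = 9408 - 147 = 9261$)
$\frac{142 + f \left(-153\right)}{H} = \frac{142 + 29 \left(-153\right)}{9261} = \left(142 - 4437\right) \frac{1}{9261} = \left(-4295\right) \frac{1}{9261} = - \frac{4295}{9261}$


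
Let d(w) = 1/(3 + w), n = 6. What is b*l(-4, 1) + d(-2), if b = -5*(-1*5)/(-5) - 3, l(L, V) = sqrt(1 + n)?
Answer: 1 - 8*sqrt(7) ≈ -20.166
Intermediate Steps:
l(L, V) = sqrt(7) (l(L, V) = sqrt(1 + 6) = sqrt(7))
b = -8 (b = -(-25)*(-1)/5 - 3 = -5*1 - 3 = -5 - 3 = -8)
b*l(-4, 1) + d(-2) = -8*sqrt(7) + 1/(3 - 2) = -8*sqrt(7) + 1/1 = -8*sqrt(7) + 1 = 1 - 8*sqrt(7)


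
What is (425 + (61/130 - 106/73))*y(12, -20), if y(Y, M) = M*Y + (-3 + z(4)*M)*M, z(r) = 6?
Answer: 893310906/949 ≈ 9.4132e+5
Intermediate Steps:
y(Y, M) = M*Y + M*(-3 + 6*M) (y(Y, M) = M*Y + (-3 + 6*M)*M = M*Y + M*(-3 + 6*M))
(425 + (61/130 - 106/73))*y(12, -20) = (425 + (61/130 - 106/73))*(-20*(-3 + 12 + 6*(-20))) = (425 + (61*(1/130) - 106*1/73))*(-20*(-3 + 12 - 120)) = (425 + (61/130 - 106/73))*(-20*(-111)) = (425 - 9327/9490)*2220 = (4023923/9490)*2220 = 893310906/949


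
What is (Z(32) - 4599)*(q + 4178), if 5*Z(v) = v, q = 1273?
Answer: -125171313/5 ≈ -2.5034e+7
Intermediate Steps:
Z(v) = v/5
(Z(32) - 4599)*(q + 4178) = ((⅕)*32 - 4599)*(1273 + 4178) = (32/5 - 4599)*5451 = -22963/5*5451 = -125171313/5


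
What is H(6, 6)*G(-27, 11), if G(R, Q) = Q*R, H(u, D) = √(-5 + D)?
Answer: -297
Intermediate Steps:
H(6, 6)*G(-27, 11) = √(-5 + 6)*(11*(-27)) = √1*(-297) = 1*(-297) = -297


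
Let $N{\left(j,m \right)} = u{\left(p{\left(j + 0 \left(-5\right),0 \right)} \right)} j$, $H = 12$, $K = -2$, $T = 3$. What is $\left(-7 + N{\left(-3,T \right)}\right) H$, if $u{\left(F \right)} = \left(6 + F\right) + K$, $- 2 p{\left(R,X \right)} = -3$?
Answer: $-282$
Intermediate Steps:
$p{\left(R,X \right)} = \frac{3}{2}$ ($p{\left(R,X \right)} = \left(- \frac{1}{2}\right) \left(-3\right) = \frac{3}{2}$)
$u{\left(F \right)} = 4 + F$ ($u{\left(F \right)} = \left(6 + F\right) - 2 = 4 + F$)
$N{\left(j,m \right)} = \frac{11 j}{2}$ ($N{\left(j,m \right)} = \left(4 + \frac{3}{2}\right) j = \frac{11 j}{2}$)
$\left(-7 + N{\left(-3,T \right)}\right) H = \left(-7 + \frac{11}{2} \left(-3\right)\right) 12 = \left(-7 - \frac{33}{2}\right) 12 = \left(- \frac{47}{2}\right) 12 = -282$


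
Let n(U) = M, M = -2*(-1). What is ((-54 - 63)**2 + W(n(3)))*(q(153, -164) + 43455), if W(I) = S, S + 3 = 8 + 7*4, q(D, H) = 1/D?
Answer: 30410769584/51 ≈ 5.9629e+8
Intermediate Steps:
M = 2
S = 33 (S = -3 + (8 + 7*4) = -3 + (8 + 28) = -3 + 36 = 33)
n(U) = 2
W(I) = 33
((-54 - 63)**2 + W(n(3)))*(q(153, -164) + 43455) = ((-54 - 63)**2 + 33)*(1/153 + 43455) = ((-117)**2 + 33)*(1/153 + 43455) = (13689 + 33)*(6648616/153) = 13722*(6648616/153) = 30410769584/51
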